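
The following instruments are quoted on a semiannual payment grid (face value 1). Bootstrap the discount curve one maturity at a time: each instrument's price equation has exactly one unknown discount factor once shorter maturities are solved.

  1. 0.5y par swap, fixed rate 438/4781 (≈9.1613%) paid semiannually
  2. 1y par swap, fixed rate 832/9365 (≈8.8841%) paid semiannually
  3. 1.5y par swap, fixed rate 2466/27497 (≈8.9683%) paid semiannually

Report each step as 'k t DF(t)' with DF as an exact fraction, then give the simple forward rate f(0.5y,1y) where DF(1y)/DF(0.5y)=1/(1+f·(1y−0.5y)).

1 1/2 4781/5000
2 1 573/625
3 3/2 8767/10000
f(0.5y,1y) = ((4781/5000)/(573/625) − 1)/(1/2) = 197/2292 ≈ 8.5951%

step 1 [0.5y] swap r/2=219/4781: DF=(1 − 219/4781·(0))/(1+219/4781) = 4781/5000 ≈ 0.956200
step 2 [1y] swap r/2=416/9365: DF=(1 − 416/9365·(0.956200))/(1+416/9365) = 573/625 ≈ 0.916800
step 3 [1.5y] swap r/2=1233/27497: DF=(1 − 1233/27497·(0.956200+0.916800))/(1+1233/27497) = 8767/10000 ≈ 0.876700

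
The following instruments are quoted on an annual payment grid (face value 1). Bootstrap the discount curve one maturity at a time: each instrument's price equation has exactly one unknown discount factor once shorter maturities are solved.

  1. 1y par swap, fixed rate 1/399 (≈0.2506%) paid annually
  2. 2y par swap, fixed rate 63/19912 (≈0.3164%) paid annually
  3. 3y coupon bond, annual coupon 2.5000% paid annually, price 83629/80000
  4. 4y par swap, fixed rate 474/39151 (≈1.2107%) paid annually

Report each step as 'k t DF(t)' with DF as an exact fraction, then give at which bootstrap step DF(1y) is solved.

1 1 399/400
2 2 9937/10000
3 3 9713/10000
4 4 4763/5000
DF(1y) is solved at step 1

step 1 [1y] swap r/1=1/399: DF=(1 − 1/399·(0))/(1+1/399) = 399/400 ≈ 0.997500
step 2 [2y] swap r/1=63/19912: DF=(1 − 63/19912·(0.997500))/(1+63/19912) = 9937/10000 ≈ 0.993700
step 3 [3y] bond c/1=1/40: DF=(83629/80000 − 1/40·(0.997500+0.993700))/(1+1/40) = 9713/10000 ≈ 0.971300
step 4 [4y] swap r/1=474/39151: DF=(1 − 474/39151·(0.997500+0.993700+0.971300))/(1+474/39151) = 4763/5000 ≈ 0.952600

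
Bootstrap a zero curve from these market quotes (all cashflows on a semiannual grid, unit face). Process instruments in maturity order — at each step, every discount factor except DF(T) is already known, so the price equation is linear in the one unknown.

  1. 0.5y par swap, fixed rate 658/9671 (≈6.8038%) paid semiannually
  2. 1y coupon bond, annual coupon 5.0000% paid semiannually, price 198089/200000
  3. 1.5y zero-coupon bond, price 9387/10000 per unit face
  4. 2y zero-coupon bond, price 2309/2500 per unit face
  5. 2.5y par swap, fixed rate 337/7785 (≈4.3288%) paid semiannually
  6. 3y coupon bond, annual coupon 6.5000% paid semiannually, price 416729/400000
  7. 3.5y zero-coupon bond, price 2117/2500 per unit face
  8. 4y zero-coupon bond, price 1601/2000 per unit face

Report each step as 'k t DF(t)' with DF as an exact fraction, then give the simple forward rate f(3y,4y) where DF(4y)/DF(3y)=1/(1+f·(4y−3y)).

1 1/2 9671/10000
2 1 9427/10000
3 3/2 9387/10000
4 2 2309/2500
5 5/2 8989/10000
6 3 431/500
7 7/2 2117/2500
8 4 1601/2000
f(3y,4y) = ((431/500)/(1601/2000) − 1)/(1) = 123/1601 ≈ 7.6827%

step 1 [0.5y] swap r/2=329/9671: DF=(1 − 329/9671·(0))/(1+329/9671) = 9671/10000 ≈ 0.967100
step 2 [1y] bond c/2=1/40: DF=(198089/200000 − 1/40·(0.967100))/(1+1/40) = 9427/10000 ≈ 0.942700
step 3 [1.5y] zero: DF = P = 9387/10000 ≈ 0.938700
step 4 [2y] zero: DF = P = 2309/2500 ≈ 0.923600
step 5 [2.5y] swap r/2=337/15570: DF=(1 − 337/15570·(0.967100+0.942700+0.938700+0.923600))/(1+337/15570) = 8989/10000 ≈ 0.898900
step 6 [3y] bond c/2=13/400: DF=(416729/400000 − 13/400·(0.967100+0.942700+0.938700+0.923600+0.898900))/(1+13/400) = 431/500 ≈ 0.862000
step 7 [3.5y] zero: DF = P = 2117/2500 ≈ 0.846800
step 8 [4y] zero: DF = P = 1601/2000 ≈ 0.800500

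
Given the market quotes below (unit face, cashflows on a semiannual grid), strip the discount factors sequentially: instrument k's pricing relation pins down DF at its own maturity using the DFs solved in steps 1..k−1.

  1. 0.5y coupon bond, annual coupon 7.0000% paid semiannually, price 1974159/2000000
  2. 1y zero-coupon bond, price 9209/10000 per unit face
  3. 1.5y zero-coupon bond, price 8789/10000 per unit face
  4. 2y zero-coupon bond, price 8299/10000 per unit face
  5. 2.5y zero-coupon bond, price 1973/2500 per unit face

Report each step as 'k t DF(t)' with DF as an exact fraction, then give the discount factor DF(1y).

1 1/2 9537/10000
2 1 9209/10000
3 3/2 8789/10000
4 2 8299/10000
5 5/2 1973/2500
DF(1y) = 9209/10000 ≈ 0.920900

step 1 [0.5y] bond c/2=7/200: DF=(1974159/2000000 − 7/200·(0))/(1+7/200) = 9537/10000 ≈ 0.953700
step 2 [1y] zero: DF = P = 9209/10000 ≈ 0.920900
step 3 [1.5y] zero: DF = P = 8789/10000 ≈ 0.878900
step 4 [2y] zero: DF = P = 8299/10000 ≈ 0.829900
step 5 [2.5y] zero: DF = P = 1973/2500 ≈ 0.789200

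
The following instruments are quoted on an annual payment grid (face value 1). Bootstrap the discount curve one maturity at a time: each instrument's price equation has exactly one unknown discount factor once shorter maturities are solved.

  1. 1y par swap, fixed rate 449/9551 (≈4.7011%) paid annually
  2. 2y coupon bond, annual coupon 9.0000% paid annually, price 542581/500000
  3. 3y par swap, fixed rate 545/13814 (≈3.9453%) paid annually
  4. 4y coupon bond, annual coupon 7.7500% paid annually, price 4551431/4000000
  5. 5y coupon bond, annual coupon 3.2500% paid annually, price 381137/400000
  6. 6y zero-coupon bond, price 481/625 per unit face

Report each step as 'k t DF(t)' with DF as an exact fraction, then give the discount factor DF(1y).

1 1 9551/10000
2 2 9167/10000
3 3 891/1000
4 4 8573/10000
5 5 8089/10000
6 6 481/625
DF(1y) = 9551/10000 ≈ 0.955100

step 1 [1y] swap r/1=449/9551: DF=(1 − 449/9551·(0))/(1+449/9551) = 9551/10000 ≈ 0.955100
step 2 [2y] bond c/1=9/100: DF=(542581/500000 − 9/100·(0.955100))/(1+9/100) = 9167/10000 ≈ 0.916700
step 3 [3y] swap r/1=545/13814: DF=(1 − 545/13814·(0.955100+0.916700))/(1+545/13814) = 891/1000 ≈ 0.891000
step 4 [4y] bond c/1=31/400: DF=(4551431/4000000 − 31/400·(0.955100+0.916700+0.891000))/(1+31/400) = 8573/10000 ≈ 0.857300
step 5 [5y] bond c/1=13/400: DF=(381137/400000 − 13/400·(0.955100+0.916700+0.891000+0.857300))/(1+13/400) = 8089/10000 ≈ 0.808900
step 6 [6y] zero: DF = P = 481/625 ≈ 0.769600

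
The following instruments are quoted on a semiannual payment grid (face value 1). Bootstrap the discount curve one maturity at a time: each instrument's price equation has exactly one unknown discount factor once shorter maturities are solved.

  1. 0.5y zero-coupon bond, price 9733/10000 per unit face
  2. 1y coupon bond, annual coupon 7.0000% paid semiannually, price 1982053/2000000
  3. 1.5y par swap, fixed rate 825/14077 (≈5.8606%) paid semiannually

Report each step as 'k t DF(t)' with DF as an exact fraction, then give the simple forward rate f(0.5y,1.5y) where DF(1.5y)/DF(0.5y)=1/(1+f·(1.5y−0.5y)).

1 1/2 9733/10000
2 1 4623/5000
3 3/2 367/400
f(0.5y,1.5y) = ((9733/10000)/(367/400) − 1)/(1) = 558/9175 ≈ 6.0817%

step 1 [0.5y] zero: DF = P = 9733/10000 ≈ 0.973300
step 2 [1y] bond c/2=7/200: DF=(1982053/2000000 − 7/200·(0.973300))/(1+7/200) = 4623/5000 ≈ 0.924600
step 3 [1.5y] swap r/2=825/28154: DF=(1 − 825/28154·(0.973300+0.924600))/(1+825/28154) = 367/400 ≈ 0.917500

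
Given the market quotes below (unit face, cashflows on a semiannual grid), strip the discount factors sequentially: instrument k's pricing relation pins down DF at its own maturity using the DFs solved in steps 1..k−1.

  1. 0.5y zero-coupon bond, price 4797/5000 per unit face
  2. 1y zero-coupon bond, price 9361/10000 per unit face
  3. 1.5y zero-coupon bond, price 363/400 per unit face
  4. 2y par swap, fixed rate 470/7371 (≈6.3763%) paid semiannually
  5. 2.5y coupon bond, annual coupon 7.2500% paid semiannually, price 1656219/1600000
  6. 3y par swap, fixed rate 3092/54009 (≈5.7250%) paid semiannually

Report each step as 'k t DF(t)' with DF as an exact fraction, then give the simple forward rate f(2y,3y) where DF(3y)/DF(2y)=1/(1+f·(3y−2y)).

step 1 [0.5y] zero: DF = P = 4797/5000 ≈ 0.959400
step 2 [1y] zero: DF = P = 9361/10000 ≈ 0.936100
step 3 [1.5y] zero: DF = P = 363/400 ≈ 0.907500
step 4 [2y] swap r/2=235/7371: DF=(1 − 235/7371·(0.959400+0.936100+0.907500))/(1+235/7371) = 353/400 ≈ 0.882500
step 5 [2.5y] bond c/2=29/800: DF=(1656219/1600000 − 29/800·(0.959400+0.936100+0.907500+0.882500))/(1+29/800) = 87/100 ≈ 0.870000
step 6 [3y] swap r/2=1546/54009: DF=(1 − 1546/54009·(0.959400+0.936100+0.907500+0.882500+0.870000))/(1+1546/54009) = 4227/5000 ≈ 0.845400

1 1/2 4797/5000
2 1 9361/10000
3 3/2 363/400
4 2 353/400
5 5/2 87/100
6 3 4227/5000
f(2y,3y) = ((353/400)/(4227/5000) − 1)/(1) = 371/8454 ≈ 4.3885%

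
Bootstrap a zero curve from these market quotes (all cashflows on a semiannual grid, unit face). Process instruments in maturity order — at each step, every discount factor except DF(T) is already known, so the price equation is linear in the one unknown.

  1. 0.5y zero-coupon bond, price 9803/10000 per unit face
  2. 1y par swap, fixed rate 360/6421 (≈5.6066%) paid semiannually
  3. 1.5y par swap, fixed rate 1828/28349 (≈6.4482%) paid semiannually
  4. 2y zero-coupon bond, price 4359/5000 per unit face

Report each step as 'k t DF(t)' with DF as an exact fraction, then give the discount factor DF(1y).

1 1/2 9803/10000
2 1 473/500
3 3/2 4543/5000
4 2 4359/5000
DF(1y) = 473/500 ≈ 0.946000

step 1 [0.5y] zero: DF = P = 9803/10000 ≈ 0.980300
step 2 [1y] swap r/2=180/6421: DF=(1 − 180/6421·(0.980300))/(1+180/6421) = 473/500 ≈ 0.946000
step 3 [1.5y] swap r/2=914/28349: DF=(1 − 914/28349·(0.980300+0.946000))/(1+914/28349) = 4543/5000 ≈ 0.908600
step 4 [2y] zero: DF = P = 4359/5000 ≈ 0.871800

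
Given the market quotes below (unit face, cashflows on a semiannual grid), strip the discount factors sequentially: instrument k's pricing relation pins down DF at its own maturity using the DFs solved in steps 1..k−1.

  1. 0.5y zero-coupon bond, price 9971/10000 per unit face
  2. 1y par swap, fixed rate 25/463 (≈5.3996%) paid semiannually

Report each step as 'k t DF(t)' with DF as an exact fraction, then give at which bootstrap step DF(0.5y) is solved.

step 1 [0.5y] zero: DF = P = 9971/10000 ≈ 0.997100
step 2 [1y] swap r/2=25/926: DF=(1 − 25/926·(0.997100))/(1+25/926) = 379/400 ≈ 0.947500

1 1/2 9971/10000
2 1 379/400
DF(0.5y) is solved at step 1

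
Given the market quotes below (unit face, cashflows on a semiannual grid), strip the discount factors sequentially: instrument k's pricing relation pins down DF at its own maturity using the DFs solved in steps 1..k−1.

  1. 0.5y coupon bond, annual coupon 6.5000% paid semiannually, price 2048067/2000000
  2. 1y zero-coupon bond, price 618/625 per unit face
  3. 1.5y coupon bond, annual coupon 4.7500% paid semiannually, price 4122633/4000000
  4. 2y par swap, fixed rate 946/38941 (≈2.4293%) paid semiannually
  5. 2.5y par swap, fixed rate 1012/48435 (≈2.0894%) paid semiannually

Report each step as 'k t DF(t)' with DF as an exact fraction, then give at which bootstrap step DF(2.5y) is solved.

step 1 [0.5y] bond c/2=13/400: DF=(2048067/2000000 − 13/400·(0))/(1+13/400) = 4959/5000 ≈ 0.991800
step 2 [1y] zero: DF = P = 618/625 ≈ 0.988800
step 3 [1.5y] bond c/2=19/800: DF=(4122633/4000000 − 19/800·(0.991800+0.988800))/(1+19/800) = 1201/1250 ≈ 0.960800
step 4 [2y] swap r/2=473/38941: DF=(1 − 473/38941·(0.991800+0.988800+0.960800))/(1+473/38941) = 9527/10000 ≈ 0.952700
step 5 [2.5y] swap r/2=506/48435: DF=(1 − 506/48435·(0.991800+0.988800+0.960800+0.952700))/(1+506/48435) = 4747/5000 ≈ 0.949400

1 1/2 4959/5000
2 1 618/625
3 3/2 1201/1250
4 2 9527/10000
5 5/2 4747/5000
DF(2.5y) is solved at step 5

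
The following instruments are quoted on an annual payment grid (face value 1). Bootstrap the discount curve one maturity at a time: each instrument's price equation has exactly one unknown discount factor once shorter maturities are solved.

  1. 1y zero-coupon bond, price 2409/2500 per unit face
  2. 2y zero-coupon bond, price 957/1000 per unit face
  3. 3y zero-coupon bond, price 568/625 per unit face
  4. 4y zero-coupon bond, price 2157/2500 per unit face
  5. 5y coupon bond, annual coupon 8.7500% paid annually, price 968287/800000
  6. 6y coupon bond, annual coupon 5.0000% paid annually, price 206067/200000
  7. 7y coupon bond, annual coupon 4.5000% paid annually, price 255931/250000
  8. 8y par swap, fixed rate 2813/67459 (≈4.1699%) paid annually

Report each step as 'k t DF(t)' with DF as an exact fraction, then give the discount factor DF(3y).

step 1 [1y] zero: DF = P = 2409/2500 ≈ 0.963600
step 2 [2y] zero: DF = P = 957/1000 ≈ 0.957000
step 3 [3y] zero: DF = P = 568/625 ≈ 0.908800
step 4 [4y] zero: DF = P = 2157/2500 ≈ 0.862800
step 5 [5y] bond c/1=7/80: DF=(968287/800000 − 7/80·(0.963600+0.957000+0.908800+0.862800))/(1+7/80) = 8159/10000 ≈ 0.815900
step 6 [6y] bond c/1=1/20: DF=(206067/200000 − 1/20·(0.963600+0.957000+0.908800+0.862800+0.815900))/(1+1/20) = 3833/5000 ≈ 0.766600
step 7 [7y] bond c/1=9/200: DF=(255931/250000 − 9/200·(0.963600+0.957000+0.908800+0.862800+0.815900+0.766600))/(1+9/200) = 301/400 ≈ 0.752500
step 8 [8y] swap r/1=2813/67459: DF=(1 − 2813/67459·(0.963600+0.957000+0.908800+0.862800+0.815900+0.766600+0.752500))/(1+2813/67459) = 7187/10000 ≈ 0.718700

1 1 2409/2500
2 2 957/1000
3 3 568/625
4 4 2157/2500
5 5 8159/10000
6 6 3833/5000
7 7 301/400
8 8 7187/10000
DF(3y) = 568/625 ≈ 0.908800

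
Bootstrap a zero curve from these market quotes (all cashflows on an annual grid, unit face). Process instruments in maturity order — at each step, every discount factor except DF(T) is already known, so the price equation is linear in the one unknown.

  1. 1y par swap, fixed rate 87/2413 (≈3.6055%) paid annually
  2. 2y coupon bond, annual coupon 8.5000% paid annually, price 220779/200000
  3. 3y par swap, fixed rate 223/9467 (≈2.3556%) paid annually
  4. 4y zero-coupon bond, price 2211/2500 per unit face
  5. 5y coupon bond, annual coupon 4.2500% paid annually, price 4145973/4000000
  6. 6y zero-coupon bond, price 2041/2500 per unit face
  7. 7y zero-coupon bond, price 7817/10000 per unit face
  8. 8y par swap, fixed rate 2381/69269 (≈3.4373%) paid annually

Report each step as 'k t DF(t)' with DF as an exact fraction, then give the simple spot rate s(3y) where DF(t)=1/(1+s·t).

1 1 2413/2500
2 2 4709/5000
3 3 9331/10000
4 4 2211/2500
5 5 1053/1250
6 6 2041/2500
7 7 7817/10000
8 8 7619/10000
s(3y) = (1/(9331/10000) − 1)/(3) = 223/9331 ≈ 2.3899%

step 1 [1y] swap r/1=87/2413: DF=(1 − 87/2413·(0))/(1+87/2413) = 2413/2500 ≈ 0.965200
step 2 [2y] bond c/1=17/200: DF=(220779/200000 − 17/200·(0.965200))/(1+17/200) = 4709/5000 ≈ 0.941800
step 3 [3y] swap r/1=223/9467: DF=(1 − 223/9467·(0.965200+0.941800))/(1+223/9467) = 9331/10000 ≈ 0.933100
step 4 [4y] zero: DF = P = 2211/2500 ≈ 0.884400
step 5 [5y] bond c/1=17/400: DF=(4145973/4000000 − 17/400·(0.965200+0.941800+0.933100+0.884400))/(1+17/400) = 1053/1250 ≈ 0.842400
step 6 [6y] zero: DF = P = 2041/2500 ≈ 0.816400
step 7 [7y] zero: DF = P = 7817/10000 ≈ 0.781700
step 8 [8y] swap r/1=2381/69269: DF=(1 − 2381/69269·(0.965200+0.941800+0.933100+0.884400+0.842400+0.816400+0.781700))/(1+2381/69269) = 7619/10000 ≈ 0.761900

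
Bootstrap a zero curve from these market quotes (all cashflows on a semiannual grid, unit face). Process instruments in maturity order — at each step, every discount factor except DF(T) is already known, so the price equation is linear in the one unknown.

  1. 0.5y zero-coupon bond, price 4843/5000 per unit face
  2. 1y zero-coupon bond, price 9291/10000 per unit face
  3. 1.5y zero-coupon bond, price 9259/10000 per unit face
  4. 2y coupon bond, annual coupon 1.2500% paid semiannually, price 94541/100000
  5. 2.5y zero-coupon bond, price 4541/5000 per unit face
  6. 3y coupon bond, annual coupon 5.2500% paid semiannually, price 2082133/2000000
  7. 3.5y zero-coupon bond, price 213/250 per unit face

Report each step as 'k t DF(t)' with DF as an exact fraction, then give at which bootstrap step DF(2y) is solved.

step 1 [0.5y] zero: DF = P = 4843/5000 ≈ 0.968600
step 2 [1y] zero: DF = P = 9291/10000 ≈ 0.929100
step 3 [1.5y] zero: DF = P = 9259/10000 ≈ 0.925900
step 4 [2y] bond c/2=1/160: DF=(94541/100000 − 1/160·(0.968600+0.929100+0.925900))/(1+1/160) = 461/500 ≈ 0.922000
step 5 [2.5y] zero: DF = P = 4541/5000 ≈ 0.908200
step 6 [3y] bond c/2=21/800: DF=(2082133/2000000 − 21/800·(0.968600+0.929100+0.925900+0.922000+0.908200))/(1+21/800) = 4477/5000 ≈ 0.895400
step 7 [3.5y] zero: DF = P = 213/250 ≈ 0.852000

1 1/2 4843/5000
2 1 9291/10000
3 3/2 9259/10000
4 2 461/500
5 5/2 4541/5000
6 3 4477/5000
7 7/2 213/250
DF(2y) is solved at step 4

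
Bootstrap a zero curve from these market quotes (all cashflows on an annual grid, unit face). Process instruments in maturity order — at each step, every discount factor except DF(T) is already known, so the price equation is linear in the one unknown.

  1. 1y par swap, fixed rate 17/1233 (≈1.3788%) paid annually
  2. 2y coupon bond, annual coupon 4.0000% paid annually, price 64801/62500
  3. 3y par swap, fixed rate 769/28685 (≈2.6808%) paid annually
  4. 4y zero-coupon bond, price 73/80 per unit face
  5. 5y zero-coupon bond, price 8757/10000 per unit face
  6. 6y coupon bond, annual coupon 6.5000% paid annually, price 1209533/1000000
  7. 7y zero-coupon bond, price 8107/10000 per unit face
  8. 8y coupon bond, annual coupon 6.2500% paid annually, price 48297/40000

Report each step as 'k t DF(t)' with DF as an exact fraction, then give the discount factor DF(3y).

1 1 1233/1250
2 2 959/1000
3 3 9231/10000
4 4 73/80
5 5 8757/10000
6 6 1703/2000
7 7 8107/10000
8 8 7647/10000
DF(3y) = 9231/10000 ≈ 0.923100

step 1 [1y] swap r/1=17/1233: DF=(1 − 17/1233·(0))/(1+17/1233) = 1233/1250 ≈ 0.986400
step 2 [2y] bond c/1=1/25: DF=(64801/62500 − 1/25·(0.986400))/(1+1/25) = 959/1000 ≈ 0.959000
step 3 [3y] swap r/1=769/28685: DF=(1 − 769/28685·(0.986400+0.959000))/(1+769/28685) = 9231/10000 ≈ 0.923100
step 4 [4y] zero: DF = P = 73/80 ≈ 0.912500
step 5 [5y] zero: DF = P = 8757/10000 ≈ 0.875700
step 6 [6y] bond c/1=13/200: DF=(1209533/1000000 − 13/200·(0.986400+0.959000+0.923100+0.912500+0.875700))/(1+13/200) = 1703/2000 ≈ 0.851500
step 7 [7y] zero: DF = P = 8107/10000 ≈ 0.810700
step 8 [8y] bond c/1=1/16: DF=(48297/40000 − 1/16·(0.986400+0.959000+0.923100+0.912500+0.875700+0.851500+0.810700))/(1+1/16) = 7647/10000 ≈ 0.764700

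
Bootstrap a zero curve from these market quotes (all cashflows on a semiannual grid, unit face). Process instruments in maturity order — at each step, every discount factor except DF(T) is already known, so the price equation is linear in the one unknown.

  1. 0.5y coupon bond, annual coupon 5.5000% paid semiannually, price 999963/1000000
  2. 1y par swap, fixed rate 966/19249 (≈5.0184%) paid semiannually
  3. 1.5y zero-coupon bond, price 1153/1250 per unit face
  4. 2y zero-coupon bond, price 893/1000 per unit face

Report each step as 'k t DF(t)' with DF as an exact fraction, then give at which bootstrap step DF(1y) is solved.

1 1/2 2433/2500
2 1 9517/10000
3 3/2 1153/1250
4 2 893/1000
DF(1y) is solved at step 2

step 1 [0.5y] bond c/2=11/400: DF=(999963/1000000 − 11/400·(0))/(1+11/400) = 2433/2500 ≈ 0.973200
step 2 [1y] swap r/2=483/19249: DF=(1 − 483/19249·(0.973200))/(1+483/19249) = 9517/10000 ≈ 0.951700
step 3 [1.5y] zero: DF = P = 1153/1250 ≈ 0.922400
step 4 [2y] zero: DF = P = 893/1000 ≈ 0.893000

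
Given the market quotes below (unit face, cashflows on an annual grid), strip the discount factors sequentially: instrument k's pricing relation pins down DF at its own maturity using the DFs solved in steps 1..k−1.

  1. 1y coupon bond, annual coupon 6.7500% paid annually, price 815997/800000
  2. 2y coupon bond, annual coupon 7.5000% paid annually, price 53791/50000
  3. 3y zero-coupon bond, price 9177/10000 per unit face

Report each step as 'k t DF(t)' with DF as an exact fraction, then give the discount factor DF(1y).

1 1 1911/2000
2 2 9341/10000
3 3 9177/10000
DF(1y) = 1911/2000 ≈ 0.955500

step 1 [1y] bond c/1=27/400: DF=(815997/800000 − 27/400·(0))/(1+27/400) = 1911/2000 ≈ 0.955500
step 2 [2y] bond c/1=3/40: DF=(53791/50000 − 3/40·(0.955500))/(1+3/40) = 9341/10000 ≈ 0.934100
step 3 [3y] zero: DF = P = 9177/10000 ≈ 0.917700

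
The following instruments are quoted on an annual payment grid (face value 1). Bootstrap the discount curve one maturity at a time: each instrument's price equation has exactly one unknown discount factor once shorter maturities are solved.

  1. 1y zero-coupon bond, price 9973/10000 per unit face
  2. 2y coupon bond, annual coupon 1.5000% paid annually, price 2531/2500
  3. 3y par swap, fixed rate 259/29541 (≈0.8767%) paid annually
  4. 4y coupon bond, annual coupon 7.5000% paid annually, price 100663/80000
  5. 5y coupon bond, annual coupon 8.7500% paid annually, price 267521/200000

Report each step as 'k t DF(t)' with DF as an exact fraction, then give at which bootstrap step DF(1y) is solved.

step 1 [1y] zero: DF = P = 9973/10000 ≈ 0.997300
step 2 [2y] bond c/1=3/200: DF=(2531/2500 − 3/200·(0.997300))/(1+3/200) = 9827/10000 ≈ 0.982700
step 3 [3y] swap r/1=259/29541: DF=(1 − 259/29541·(0.997300+0.982700))/(1+259/29541) = 9741/10000 ≈ 0.974100
step 4 [4y] bond c/1=3/40: DF=(100663/80000 − 3/40·(0.997300+0.982700+0.974100))/(1+3/40) = 2411/2500 ≈ 0.964400
step 5 [5y] bond c/1=7/80: DF=(267521/200000 − 7/80·(0.997300+0.982700+0.974100+0.964400))/(1+7/80) = 9147/10000 ≈ 0.914700

1 1 9973/10000
2 2 9827/10000
3 3 9741/10000
4 4 2411/2500
5 5 9147/10000
DF(1y) is solved at step 1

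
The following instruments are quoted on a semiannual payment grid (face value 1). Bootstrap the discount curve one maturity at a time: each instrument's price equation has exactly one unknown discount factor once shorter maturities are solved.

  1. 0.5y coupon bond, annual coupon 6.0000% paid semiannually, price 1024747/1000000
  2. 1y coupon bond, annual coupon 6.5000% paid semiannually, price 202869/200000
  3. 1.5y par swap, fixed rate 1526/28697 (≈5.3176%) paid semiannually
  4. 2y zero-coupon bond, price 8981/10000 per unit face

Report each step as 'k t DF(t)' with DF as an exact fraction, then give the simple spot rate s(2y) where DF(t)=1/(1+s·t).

step 1 [0.5y] bond c/2=3/100: DF=(1024747/1000000 − 3/100·(0))/(1+3/100) = 9949/10000 ≈ 0.994900
step 2 [1y] bond c/2=13/400: DF=(202869/200000 − 13/400·(0.994900))/(1+13/400) = 9511/10000 ≈ 0.951100
step 3 [1.5y] swap r/2=763/28697: DF=(1 − 763/28697·(0.994900+0.951100))/(1+763/28697) = 9237/10000 ≈ 0.923700
step 4 [2y] zero: DF = P = 8981/10000 ≈ 0.898100

1 1/2 9949/10000
2 1 9511/10000
3 3/2 9237/10000
4 2 8981/10000
s(2y) = (1/(8981/10000) − 1)/(2) = 1019/17962 ≈ 5.6731%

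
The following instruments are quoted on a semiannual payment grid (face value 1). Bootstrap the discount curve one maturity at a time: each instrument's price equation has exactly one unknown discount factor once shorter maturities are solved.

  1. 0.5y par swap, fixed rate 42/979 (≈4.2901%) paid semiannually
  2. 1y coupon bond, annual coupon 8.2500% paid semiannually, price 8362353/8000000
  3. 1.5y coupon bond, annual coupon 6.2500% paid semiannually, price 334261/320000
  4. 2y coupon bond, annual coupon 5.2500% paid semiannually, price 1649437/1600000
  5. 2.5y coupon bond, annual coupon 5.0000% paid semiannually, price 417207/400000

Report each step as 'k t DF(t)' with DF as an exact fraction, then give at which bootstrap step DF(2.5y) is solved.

step 1 [0.5y] swap r/2=21/979: DF=(1 − 21/979·(0))/(1+21/979) = 979/1000 ≈ 0.979000
step 2 [1y] bond c/2=33/800: DF=(8362353/8000000 − 33/800·(0.979000))/(1+33/800) = 9651/10000 ≈ 0.965100
step 3 [1.5y] bond c/2=1/32: DF=(334261/320000 − 1/32·(0.979000+0.965100))/(1+1/32) = 477/500 ≈ 0.954000
step 4 [2y] bond c/2=21/800: DF=(1649437/1600000 − 21/800·(0.979000+0.965100+0.954000))/(1+21/800) = 1163/1250 ≈ 0.930400
step 5 [2.5y] bond c/2=1/40: DF=(417207/400000 − 1/40·(0.979000+0.965100+0.954000+0.930400))/(1+1/40) = 4621/5000 ≈ 0.924200

1 1/2 979/1000
2 1 9651/10000
3 3/2 477/500
4 2 1163/1250
5 5/2 4621/5000
DF(2.5y) is solved at step 5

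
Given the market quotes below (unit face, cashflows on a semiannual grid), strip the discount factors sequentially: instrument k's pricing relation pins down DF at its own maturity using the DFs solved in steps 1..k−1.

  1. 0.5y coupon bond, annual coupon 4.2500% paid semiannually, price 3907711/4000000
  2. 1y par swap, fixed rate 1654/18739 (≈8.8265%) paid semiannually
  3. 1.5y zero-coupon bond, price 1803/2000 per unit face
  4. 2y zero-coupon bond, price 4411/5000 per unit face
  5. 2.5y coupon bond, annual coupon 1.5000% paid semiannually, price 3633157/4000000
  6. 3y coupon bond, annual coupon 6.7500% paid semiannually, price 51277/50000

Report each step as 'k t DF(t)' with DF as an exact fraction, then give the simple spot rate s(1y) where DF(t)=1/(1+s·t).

1 1/2 4783/5000
2 1 9173/10000
3 3/2 1803/2000
4 2 4411/5000
5 5/2 8743/10000
6 3 8441/10000
s(1y) = (1/(9173/10000) − 1)/(1) = 827/9173 ≈ 9.0156%

step 1 [0.5y] bond c/2=17/800: DF=(3907711/4000000 − 17/800·(0))/(1+17/800) = 4783/5000 ≈ 0.956600
step 2 [1y] swap r/2=827/18739: DF=(1 − 827/18739·(0.956600))/(1+827/18739) = 9173/10000 ≈ 0.917300
step 3 [1.5y] zero: DF = P = 1803/2000 ≈ 0.901500
step 4 [2y] zero: DF = P = 4411/5000 ≈ 0.882200
step 5 [2.5y] bond c/2=3/400: DF=(3633157/4000000 − 3/400·(0.956600+0.917300+0.901500+0.882200))/(1+3/400) = 8743/10000 ≈ 0.874300
step 6 [3y] bond c/2=27/800: DF=(51277/50000 − 27/800·(0.956600+0.917300+0.901500+0.882200+0.874300))/(1+27/800) = 8441/10000 ≈ 0.844100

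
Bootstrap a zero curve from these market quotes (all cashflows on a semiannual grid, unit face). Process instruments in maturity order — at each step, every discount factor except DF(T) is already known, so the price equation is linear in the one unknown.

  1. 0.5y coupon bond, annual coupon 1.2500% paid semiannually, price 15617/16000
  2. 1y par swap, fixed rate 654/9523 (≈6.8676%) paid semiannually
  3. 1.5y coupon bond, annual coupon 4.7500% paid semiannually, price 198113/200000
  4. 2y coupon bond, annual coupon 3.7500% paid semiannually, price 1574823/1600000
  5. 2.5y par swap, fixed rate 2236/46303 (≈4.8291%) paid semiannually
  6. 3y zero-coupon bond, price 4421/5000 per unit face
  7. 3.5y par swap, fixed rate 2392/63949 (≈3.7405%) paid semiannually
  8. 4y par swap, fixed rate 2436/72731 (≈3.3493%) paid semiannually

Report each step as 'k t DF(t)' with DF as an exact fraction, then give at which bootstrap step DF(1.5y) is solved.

1 1/2 97/100
2 1 4673/5000
3 3/2 4617/5000
4 2 9141/10000
5 5/2 4441/5000
6 3 4421/5000
7 7/2 2201/2500
8 4 4391/5000
DF(1.5y) is solved at step 3

step 1 [0.5y] bond c/2=1/160: DF=(15617/16000 − 1/160·(0))/(1+1/160) = 97/100 ≈ 0.970000
step 2 [1y] swap r/2=327/9523: DF=(1 − 327/9523·(0.970000))/(1+327/9523) = 4673/5000 ≈ 0.934600
step 3 [1.5y] bond c/2=19/800: DF=(198113/200000 − 19/800·(0.970000+0.934600))/(1+19/800) = 4617/5000 ≈ 0.923400
step 4 [2y] bond c/2=3/160: DF=(1574823/1600000 − 3/160·(0.970000+0.934600+0.923400))/(1+3/160) = 9141/10000 ≈ 0.914100
step 5 [2.5y] swap r/2=1118/46303: DF=(1 − 1118/46303·(0.970000+0.934600+0.923400+0.914100))/(1+1118/46303) = 4441/5000 ≈ 0.888200
step 6 [3y] zero: DF = P = 4421/5000 ≈ 0.884200
step 7 [3.5y] swap r/2=1196/63949: DF=(1 − 1196/63949·(0.970000+0.934600+0.923400+0.914100+0.888200+0.884200))/(1+1196/63949) = 2201/2500 ≈ 0.880400
step 8 [4y] swap r/2=1218/72731: DF=(1 − 1218/72731·(0.970000+0.934600+0.923400+0.914100+0.888200+0.884200+0.880400))/(1+1218/72731) = 4391/5000 ≈ 0.878200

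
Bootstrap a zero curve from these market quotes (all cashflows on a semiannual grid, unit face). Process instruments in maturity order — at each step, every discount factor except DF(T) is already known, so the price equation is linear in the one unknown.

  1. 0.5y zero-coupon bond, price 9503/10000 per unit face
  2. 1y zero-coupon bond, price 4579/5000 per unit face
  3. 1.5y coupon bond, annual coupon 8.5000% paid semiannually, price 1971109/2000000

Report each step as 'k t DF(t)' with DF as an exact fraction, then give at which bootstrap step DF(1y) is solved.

1 1/2 9503/10000
2 1 4579/5000
3 3/2 8693/10000
DF(1y) is solved at step 2

step 1 [0.5y] zero: DF = P = 9503/10000 ≈ 0.950300
step 2 [1y] zero: DF = P = 4579/5000 ≈ 0.915800
step 3 [1.5y] bond c/2=17/400: DF=(1971109/2000000 − 17/400·(0.950300+0.915800))/(1+17/400) = 8693/10000 ≈ 0.869300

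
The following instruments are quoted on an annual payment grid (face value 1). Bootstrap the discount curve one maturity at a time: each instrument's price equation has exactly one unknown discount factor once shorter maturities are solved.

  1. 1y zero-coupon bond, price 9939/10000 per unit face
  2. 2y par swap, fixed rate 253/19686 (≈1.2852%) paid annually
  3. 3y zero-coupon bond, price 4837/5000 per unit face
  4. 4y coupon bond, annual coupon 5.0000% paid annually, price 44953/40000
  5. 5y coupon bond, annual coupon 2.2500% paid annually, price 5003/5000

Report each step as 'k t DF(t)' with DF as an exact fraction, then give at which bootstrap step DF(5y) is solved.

1 1 9939/10000
2 2 9747/10000
3 3 4837/5000
4 4 1861/2000
5 5 1787/2000
DF(5y) is solved at step 5

step 1 [1y] zero: DF = P = 9939/10000 ≈ 0.993900
step 2 [2y] swap r/1=253/19686: DF=(1 − 253/19686·(0.993900))/(1+253/19686) = 9747/10000 ≈ 0.974700
step 3 [3y] zero: DF = P = 4837/5000 ≈ 0.967400
step 4 [4y] bond c/1=1/20: DF=(44953/40000 − 1/20·(0.993900+0.974700+0.967400))/(1+1/20) = 1861/2000 ≈ 0.930500
step 5 [5y] bond c/1=9/400: DF=(5003/5000 − 9/400·(0.993900+0.974700+0.967400+0.930500))/(1+9/400) = 1787/2000 ≈ 0.893500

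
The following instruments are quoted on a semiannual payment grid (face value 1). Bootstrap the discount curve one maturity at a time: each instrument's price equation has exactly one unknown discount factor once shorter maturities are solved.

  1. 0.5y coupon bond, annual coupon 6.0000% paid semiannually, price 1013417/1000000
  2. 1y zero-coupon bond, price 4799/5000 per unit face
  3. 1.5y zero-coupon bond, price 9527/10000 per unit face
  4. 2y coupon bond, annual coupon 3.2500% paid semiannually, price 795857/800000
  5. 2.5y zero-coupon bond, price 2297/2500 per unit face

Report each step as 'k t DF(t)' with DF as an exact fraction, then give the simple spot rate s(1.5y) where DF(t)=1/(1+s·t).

1 1/2 9839/10000
2 1 4799/5000
3 3/2 9527/10000
4 2 4663/5000
5 5/2 2297/2500
s(1.5y) = (1/(9527/10000) − 1)/(3/2) = 946/28581 ≈ 3.3099%

step 1 [0.5y] bond c/2=3/100: DF=(1013417/1000000 − 3/100·(0))/(1+3/100) = 9839/10000 ≈ 0.983900
step 2 [1y] zero: DF = P = 4799/5000 ≈ 0.959800
step 3 [1.5y] zero: DF = P = 9527/10000 ≈ 0.952700
step 4 [2y] bond c/2=13/800: DF=(795857/800000 − 13/800·(0.983900+0.959800+0.952700))/(1+13/800) = 4663/5000 ≈ 0.932600
step 5 [2.5y] zero: DF = P = 2297/2500 ≈ 0.918800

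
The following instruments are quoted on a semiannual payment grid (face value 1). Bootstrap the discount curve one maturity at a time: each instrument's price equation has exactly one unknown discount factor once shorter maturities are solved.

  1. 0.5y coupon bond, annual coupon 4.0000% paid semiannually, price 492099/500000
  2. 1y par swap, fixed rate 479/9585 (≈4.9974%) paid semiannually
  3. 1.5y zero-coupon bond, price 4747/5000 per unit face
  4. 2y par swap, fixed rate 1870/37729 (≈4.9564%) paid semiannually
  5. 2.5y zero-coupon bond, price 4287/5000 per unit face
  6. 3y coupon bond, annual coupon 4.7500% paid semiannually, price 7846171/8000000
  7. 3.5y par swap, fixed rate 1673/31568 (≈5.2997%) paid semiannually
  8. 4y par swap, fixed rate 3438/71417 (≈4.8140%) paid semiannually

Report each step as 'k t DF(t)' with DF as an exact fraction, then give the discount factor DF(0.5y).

1 1/2 9649/10000
2 1 9521/10000
3 3/2 4747/5000
4 2 1813/2000
5 5/2 4287/5000
6 3 4253/5000
7 7/2 8327/10000
8 4 8281/10000
DF(0.5y) = 9649/10000 ≈ 0.964900

step 1 [0.5y] bond c/2=1/50: DF=(492099/500000 − 1/50·(0))/(1+1/50) = 9649/10000 ≈ 0.964900
step 2 [1y] swap r/2=479/19170: DF=(1 − 479/19170·(0.964900))/(1+479/19170) = 9521/10000 ≈ 0.952100
step 3 [1.5y] zero: DF = P = 4747/5000 ≈ 0.949400
step 4 [2y] swap r/2=935/37729: DF=(1 − 935/37729·(0.964900+0.952100+0.949400))/(1+935/37729) = 1813/2000 ≈ 0.906500
step 5 [2.5y] zero: DF = P = 4287/5000 ≈ 0.857400
step 6 [3y] bond c/2=19/800: DF=(7846171/8000000 − 19/800·(0.964900+0.952100+0.949400+0.906500+0.857400))/(1+19/800) = 4253/5000 ≈ 0.850600
step 7 [3.5y] swap r/2=1673/63136: DF=(1 − 1673/63136·(0.964900+0.952100+0.949400+0.906500+0.857400+0.850600))/(1+1673/63136) = 8327/10000 ≈ 0.832700
step 8 [4y] swap r/2=1719/71417: DF=(1 − 1719/71417·(0.964900+0.952100+0.949400+0.906500+0.857400+0.850600+0.832700))/(1+1719/71417) = 8281/10000 ≈ 0.828100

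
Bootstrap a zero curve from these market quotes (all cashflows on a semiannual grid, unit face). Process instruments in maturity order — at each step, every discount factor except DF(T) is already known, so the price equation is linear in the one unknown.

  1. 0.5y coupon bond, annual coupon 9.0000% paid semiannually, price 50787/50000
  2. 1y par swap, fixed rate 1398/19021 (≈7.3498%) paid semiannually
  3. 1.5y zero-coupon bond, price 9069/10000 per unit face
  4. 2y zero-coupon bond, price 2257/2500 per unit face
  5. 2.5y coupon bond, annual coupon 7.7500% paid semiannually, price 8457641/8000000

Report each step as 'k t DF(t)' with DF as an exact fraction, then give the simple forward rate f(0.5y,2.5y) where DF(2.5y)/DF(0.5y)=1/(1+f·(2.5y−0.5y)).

step 1 [0.5y] bond c/2=9/200: DF=(50787/50000 − 9/200·(0))/(1+9/200) = 243/250 ≈ 0.972000
step 2 [1y] swap r/2=699/19021: DF=(1 − 699/19021·(0.972000))/(1+699/19021) = 9301/10000 ≈ 0.930100
step 3 [1.5y] zero: DF = P = 9069/10000 ≈ 0.906900
step 4 [2y] zero: DF = P = 2257/2500 ≈ 0.902800
step 5 [2.5y] bond c/2=31/800: DF=(8457641/8000000 − 31/800·(0.972000+0.930100+0.906900+0.902800))/(1+31/800) = 8793/10000 ≈ 0.879300

1 1/2 243/250
2 1 9301/10000
3 3/2 9069/10000
4 2 2257/2500
5 5/2 8793/10000
f(0.5y,2.5y) = ((243/250)/(8793/10000) − 1)/(2) = 103/1954 ≈ 5.2712%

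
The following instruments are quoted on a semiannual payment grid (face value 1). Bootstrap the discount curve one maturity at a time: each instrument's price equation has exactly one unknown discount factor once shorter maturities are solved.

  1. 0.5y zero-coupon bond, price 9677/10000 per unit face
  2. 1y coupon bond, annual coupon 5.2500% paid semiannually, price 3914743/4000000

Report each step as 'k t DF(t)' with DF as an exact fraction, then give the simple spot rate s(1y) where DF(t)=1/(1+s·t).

step 1 [0.5y] zero: DF = P = 9677/10000 ≈ 0.967700
step 2 [1y] bond c/2=21/800: DF=(3914743/4000000 − 21/800·(0.967700))/(1+21/800) = 9289/10000 ≈ 0.928900

1 1/2 9677/10000
2 1 9289/10000
s(1y) = (1/(9289/10000) − 1)/(1) = 711/9289 ≈ 7.6542%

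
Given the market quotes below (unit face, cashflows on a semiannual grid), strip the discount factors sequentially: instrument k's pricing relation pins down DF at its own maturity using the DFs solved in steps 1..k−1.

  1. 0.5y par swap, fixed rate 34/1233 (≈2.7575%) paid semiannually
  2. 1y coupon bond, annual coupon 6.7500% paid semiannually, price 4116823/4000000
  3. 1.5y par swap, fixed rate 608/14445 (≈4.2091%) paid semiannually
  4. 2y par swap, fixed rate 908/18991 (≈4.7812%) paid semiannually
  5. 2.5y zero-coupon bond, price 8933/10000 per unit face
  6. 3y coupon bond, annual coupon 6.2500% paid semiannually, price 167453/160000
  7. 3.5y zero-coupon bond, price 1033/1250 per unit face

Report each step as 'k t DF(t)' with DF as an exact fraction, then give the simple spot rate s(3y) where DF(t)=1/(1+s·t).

1 1/2 1233/1250
2 1 4817/5000
3 3/2 587/625
4 2 2273/2500
5 5/2 8933/10000
6 3 8727/10000
7 7/2 1033/1250
s(3y) = (1/(8727/10000) − 1)/(3) = 1273/26181 ≈ 4.8623%

step 1 [0.5y] swap r/2=17/1233: DF=(1 − 17/1233·(0))/(1+17/1233) = 1233/1250 ≈ 0.986400
step 2 [1y] bond c/2=27/800: DF=(4116823/4000000 − 27/800·(0.986400))/(1+27/800) = 4817/5000 ≈ 0.963400
step 3 [1.5y] swap r/2=304/14445: DF=(1 − 304/14445·(0.986400+0.963400))/(1+304/14445) = 587/625 ≈ 0.939200
step 4 [2y] swap r/2=454/18991: DF=(1 − 454/18991·(0.986400+0.963400+0.939200))/(1+454/18991) = 2273/2500 ≈ 0.909200
step 5 [2.5y] zero: DF = P = 8933/10000 ≈ 0.893300
step 6 [3y] bond c/2=1/32: DF=(167453/160000 − 1/32·(0.986400+0.963400+0.939200+0.909200+0.893300))/(1+1/32) = 8727/10000 ≈ 0.872700
step 7 [3.5y] zero: DF = P = 1033/1250 ≈ 0.826400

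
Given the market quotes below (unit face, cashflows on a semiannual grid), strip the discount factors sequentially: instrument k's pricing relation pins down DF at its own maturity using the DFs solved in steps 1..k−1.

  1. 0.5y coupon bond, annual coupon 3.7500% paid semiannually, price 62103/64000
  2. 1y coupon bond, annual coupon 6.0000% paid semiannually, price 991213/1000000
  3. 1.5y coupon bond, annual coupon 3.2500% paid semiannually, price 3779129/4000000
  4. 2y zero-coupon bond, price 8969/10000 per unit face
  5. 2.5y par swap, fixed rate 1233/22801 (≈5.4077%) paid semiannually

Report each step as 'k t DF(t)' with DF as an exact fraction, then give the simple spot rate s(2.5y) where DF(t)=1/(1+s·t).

1 1/2 381/400
2 1 4673/5000
3 3/2 1799/2000
4 2 8969/10000
5 5/2 8767/10000
s(2.5y) = (1/(8767/10000) − 1)/(5/2) = 2466/43835 ≈ 5.6256%

step 1 [0.5y] bond c/2=3/160: DF=(62103/64000 − 3/160·(0))/(1+3/160) = 381/400 ≈ 0.952500
step 2 [1y] bond c/2=3/100: DF=(991213/1000000 − 3/100·(0.952500))/(1+3/100) = 4673/5000 ≈ 0.934600
step 3 [1.5y] bond c/2=13/800: DF=(3779129/4000000 − 13/800·(0.952500+0.934600))/(1+13/800) = 1799/2000 ≈ 0.899500
step 4 [2y] zero: DF = P = 8969/10000 ≈ 0.896900
step 5 [2.5y] swap r/2=1233/45602: DF=(1 − 1233/45602·(0.952500+0.934600+0.899500+0.896900))/(1+1233/45602) = 8767/10000 ≈ 0.876700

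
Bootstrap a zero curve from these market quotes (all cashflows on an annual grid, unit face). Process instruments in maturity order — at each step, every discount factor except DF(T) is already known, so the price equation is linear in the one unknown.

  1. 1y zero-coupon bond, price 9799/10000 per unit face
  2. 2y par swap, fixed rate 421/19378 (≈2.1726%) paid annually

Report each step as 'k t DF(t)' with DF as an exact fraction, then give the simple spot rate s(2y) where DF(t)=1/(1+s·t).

1 1 9799/10000
2 2 9579/10000
s(2y) = (1/(9579/10000) − 1)/(2) = 421/19158 ≈ 2.1975%

step 1 [1y] zero: DF = P = 9799/10000 ≈ 0.979900
step 2 [2y] swap r/1=421/19378: DF=(1 − 421/19378·(0.979900))/(1+421/19378) = 9579/10000 ≈ 0.957900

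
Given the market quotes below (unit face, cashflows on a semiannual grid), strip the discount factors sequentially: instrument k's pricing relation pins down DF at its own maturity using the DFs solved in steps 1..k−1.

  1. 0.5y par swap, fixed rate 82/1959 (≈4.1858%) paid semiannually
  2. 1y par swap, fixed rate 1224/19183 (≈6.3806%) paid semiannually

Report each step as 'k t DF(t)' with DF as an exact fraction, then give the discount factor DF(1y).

1 1/2 1959/2000
2 1 2347/2500
DF(1y) = 2347/2500 ≈ 0.938800

step 1 [0.5y] swap r/2=41/1959: DF=(1 − 41/1959·(0))/(1+41/1959) = 1959/2000 ≈ 0.979500
step 2 [1y] swap r/2=612/19183: DF=(1 − 612/19183·(0.979500))/(1+612/19183) = 2347/2500 ≈ 0.938800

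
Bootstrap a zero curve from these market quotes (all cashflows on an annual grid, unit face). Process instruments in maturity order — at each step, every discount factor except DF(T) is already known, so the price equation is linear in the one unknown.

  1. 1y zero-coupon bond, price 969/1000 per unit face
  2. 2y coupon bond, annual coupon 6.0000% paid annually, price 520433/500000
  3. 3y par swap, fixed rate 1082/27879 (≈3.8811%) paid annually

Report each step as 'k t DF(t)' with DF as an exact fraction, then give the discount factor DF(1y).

step 1 [1y] zero: DF = P = 969/1000 ≈ 0.969000
step 2 [2y] bond c/1=3/50: DF=(520433/500000 − 3/50·(0.969000))/(1+3/50) = 9271/10000 ≈ 0.927100
step 3 [3y] swap r/1=1082/27879: DF=(1 − 1082/27879·(0.969000+0.927100))/(1+1082/27879) = 4459/5000 ≈ 0.891800

1 1 969/1000
2 2 9271/10000
3 3 4459/5000
DF(1y) = 969/1000 ≈ 0.969000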